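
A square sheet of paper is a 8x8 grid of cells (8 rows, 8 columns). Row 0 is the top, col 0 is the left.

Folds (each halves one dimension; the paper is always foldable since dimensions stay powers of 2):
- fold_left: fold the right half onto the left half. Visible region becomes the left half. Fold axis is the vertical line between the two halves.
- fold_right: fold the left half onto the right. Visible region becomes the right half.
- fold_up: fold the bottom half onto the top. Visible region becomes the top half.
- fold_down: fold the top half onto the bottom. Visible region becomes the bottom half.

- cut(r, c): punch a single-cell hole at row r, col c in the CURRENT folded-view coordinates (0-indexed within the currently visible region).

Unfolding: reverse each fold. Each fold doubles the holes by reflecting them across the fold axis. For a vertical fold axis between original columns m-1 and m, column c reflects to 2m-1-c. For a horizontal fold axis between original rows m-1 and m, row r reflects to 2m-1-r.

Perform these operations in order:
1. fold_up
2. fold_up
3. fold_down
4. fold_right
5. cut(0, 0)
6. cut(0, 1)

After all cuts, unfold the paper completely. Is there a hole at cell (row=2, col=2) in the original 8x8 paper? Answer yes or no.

Op 1 fold_up: fold axis h@4; visible region now rows[0,4) x cols[0,8) = 4x8
Op 2 fold_up: fold axis h@2; visible region now rows[0,2) x cols[0,8) = 2x8
Op 3 fold_down: fold axis h@1; visible region now rows[1,2) x cols[0,8) = 1x8
Op 4 fold_right: fold axis v@4; visible region now rows[1,2) x cols[4,8) = 1x4
Op 5 cut(0, 0): punch at orig (1,4); cuts so far [(1, 4)]; region rows[1,2) x cols[4,8) = 1x4
Op 6 cut(0, 1): punch at orig (1,5); cuts so far [(1, 4), (1, 5)]; region rows[1,2) x cols[4,8) = 1x4
Unfold 1 (reflect across v@4): 4 holes -> [(1, 2), (1, 3), (1, 4), (1, 5)]
Unfold 2 (reflect across h@1): 8 holes -> [(0, 2), (0, 3), (0, 4), (0, 5), (1, 2), (1, 3), (1, 4), (1, 5)]
Unfold 3 (reflect across h@2): 16 holes -> [(0, 2), (0, 3), (0, 4), (0, 5), (1, 2), (1, 3), (1, 4), (1, 5), (2, 2), (2, 3), (2, 4), (2, 5), (3, 2), (3, 3), (3, 4), (3, 5)]
Unfold 4 (reflect across h@4): 32 holes -> [(0, 2), (0, 3), (0, 4), (0, 5), (1, 2), (1, 3), (1, 4), (1, 5), (2, 2), (2, 3), (2, 4), (2, 5), (3, 2), (3, 3), (3, 4), (3, 5), (4, 2), (4, 3), (4, 4), (4, 5), (5, 2), (5, 3), (5, 4), (5, 5), (6, 2), (6, 3), (6, 4), (6, 5), (7, 2), (7, 3), (7, 4), (7, 5)]
Holes: [(0, 2), (0, 3), (0, 4), (0, 5), (1, 2), (1, 3), (1, 4), (1, 5), (2, 2), (2, 3), (2, 4), (2, 5), (3, 2), (3, 3), (3, 4), (3, 5), (4, 2), (4, 3), (4, 4), (4, 5), (5, 2), (5, 3), (5, 4), (5, 5), (6, 2), (6, 3), (6, 4), (6, 5), (7, 2), (7, 3), (7, 4), (7, 5)]

Answer: yes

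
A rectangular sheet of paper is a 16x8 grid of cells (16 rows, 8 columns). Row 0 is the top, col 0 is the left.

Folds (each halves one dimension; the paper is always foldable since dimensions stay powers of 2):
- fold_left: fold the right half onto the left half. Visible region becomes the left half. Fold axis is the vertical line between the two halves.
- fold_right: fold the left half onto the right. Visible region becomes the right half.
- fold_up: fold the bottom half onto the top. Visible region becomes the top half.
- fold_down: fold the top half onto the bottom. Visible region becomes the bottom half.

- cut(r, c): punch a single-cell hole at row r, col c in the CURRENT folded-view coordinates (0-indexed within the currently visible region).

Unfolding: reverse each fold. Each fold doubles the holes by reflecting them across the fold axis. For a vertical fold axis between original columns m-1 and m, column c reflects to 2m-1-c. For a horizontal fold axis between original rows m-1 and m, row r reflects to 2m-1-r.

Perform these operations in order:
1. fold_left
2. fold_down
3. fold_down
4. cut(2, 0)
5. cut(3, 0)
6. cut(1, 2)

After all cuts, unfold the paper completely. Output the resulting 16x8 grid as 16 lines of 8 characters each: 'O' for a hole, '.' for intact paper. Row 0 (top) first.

Op 1 fold_left: fold axis v@4; visible region now rows[0,16) x cols[0,4) = 16x4
Op 2 fold_down: fold axis h@8; visible region now rows[8,16) x cols[0,4) = 8x4
Op 3 fold_down: fold axis h@12; visible region now rows[12,16) x cols[0,4) = 4x4
Op 4 cut(2, 0): punch at orig (14,0); cuts so far [(14, 0)]; region rows[12,16) x cols[0,4) = 4x4
Op 5 cut(3, 0): punch at orig (15,0); cuts so far [(14, 0), (15, 0)]; region rows[12,16) x cols[0,4) = 4x4
Op 6 cut(1, 2): punch at orig (13,2); cuts so far [(13, 2), (14, 0), (15, 0)]; region rows[12,16) x cols[0,4) = 4x4
Unfold 1 (reflect across h@12): 6 holes -> [(8, 0), (9, 0), (10, 2), (13, 2), (14, 0), (15, 0)]
Unfold 2 (reflect across h@8): 12 holes -> [(0, 0), (1, 0), (2, 2), (5, 2), (6, 0), (7, 0), (8, 0), (9, 0), (10, 2), (13, 2), (14, 0), (15, 0)]
Unfold 3 (reflect across v@4): 24 holes -> [(0, 0), (0, 7), (1, 0), (1, 7), (2, 2), (2, 5), (5, 2), (5, 5), (6, 0), (6, 7), (7, 0), (7, 7), (8, 0), (8, 7), (9, 0), (9, 7), (10, 2), (10, 5), (13, 2), (13, 5), (14, 0), (14, 7), (15, 0), (15, 7)]

Answer: O......O
O......O
..O..O..
........
........
..O..O..
O......O
O......O
O......O
O......O
..O..O..
........
........
..O..O..
O......O
O......O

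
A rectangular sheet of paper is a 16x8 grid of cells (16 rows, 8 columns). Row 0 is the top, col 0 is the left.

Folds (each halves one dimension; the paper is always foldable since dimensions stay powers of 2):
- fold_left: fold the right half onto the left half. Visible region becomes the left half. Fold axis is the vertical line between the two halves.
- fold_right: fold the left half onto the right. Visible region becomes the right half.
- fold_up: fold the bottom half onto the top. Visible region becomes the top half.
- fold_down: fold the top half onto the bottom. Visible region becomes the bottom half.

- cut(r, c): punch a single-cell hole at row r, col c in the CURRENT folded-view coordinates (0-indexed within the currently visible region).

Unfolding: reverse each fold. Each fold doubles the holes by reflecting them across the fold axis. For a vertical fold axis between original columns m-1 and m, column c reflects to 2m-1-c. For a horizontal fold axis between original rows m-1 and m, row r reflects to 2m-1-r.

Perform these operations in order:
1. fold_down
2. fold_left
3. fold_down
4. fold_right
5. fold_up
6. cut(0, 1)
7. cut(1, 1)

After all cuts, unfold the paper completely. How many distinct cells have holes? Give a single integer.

Op 1 fold_down: fold axis h@8; visible region now rows[8,16) x cols[0,8) = 8x8
Op 2 fold_left: fold axis v@4; visible region now rows[8,16) x cols[0,4) = 8x4
Op 3 fold_down: fold axis h@12; visible region now rows[12,16) x cols[0,4) = 4x4
Op 4 fold_right: fold axis v@2; visible region now rows[12,16) x cols[2,4) = 4x2
Op 5 fold_up: fold axis h@14; visible region now rows[12,14) x cols[2,4) = 2x2
Op 6 cut(0, 1): punch at orig (12,3); cuts so far [(12, 3)]; region rows[12,14) x cols[2,4) = 2x2
Op 7 cut(1, 1): punch at orig (13,3); cuts so far [(12, 3), (13, 3)]; region rows[12,14) x cols[2,4) = 2x2
Unfold 1 (reflect across h@14): 4 holes -> [(12, 3), (13, 3), (14, 3), (15, 3)]
Unfold 2 (reflect across v@2): 8 holes -> [(12, 0), (12, 3), (13, 0), (13, 3), (14, 0), (14, 3), (15, 0), (15, 3)]
Unfold 3 (reflect across h@12): 16 holes -> [(8, 0), (8, 3), (9, 0), (9, 3), (10, 0), (10, 3), (11, 0), (11, 3), (12, 0), (12, 3), (13, 0), (13, 3), (14, 0), (14, 3), (15, 0), (15, 3)]
Unfold 4 (reflect across v@4): 32 holes -> [(8, 0), (8, 3), (8, 4), (8, 7), (9, 0), (9, 3), (9, 4), (9, 7), (10, 0), (10, 3), (10, 4), (10, 7), (11, 0), (11, 3), (11, 4), (11, 7), (12, 0), (12, 3), (12, 4), (12, 7), (13, 0), (13, 3), (13, 4), (13, 7), (14, 0), (14, 3), (14, 4), (14, 7), (15, 0), (15, 3), (15, 4), (15, 7)]
Unfold 5 (reflect across h@8): 64 holes -> [(0, 0), (0, 3), (0, 4), (0, 7), (1, 0), (1, 3), (1, 4), (1, 7), (2, 0), (2, 3), (2, 4), (2, 7), (3, 0), (3, 3), (3, 4), (3, 7), (4, 0), (4, 3), (4, 4), (4, 7), (5, 0), (5, 3), (5, 4), (5, 7), (6, 0), (6, 3), (6, 4), (6, 7), (7, 0), (7, 3), (7, 4), (7, 7), (8, 0), (8, 3), (8, 4), (8, 7), (9, 0), (9, 3), (9, 4), (9, 7), (10, 0), (10, 3), (10, 4), (10, 7), (11, 0), (11, 3), (11, 4), (11, 7), (12, 0), (12, 3), (12, 4), (12, 7), (13, 0), (13, 3), (13, 4), (13, 7), (14, 0), (14, 3), (14, 4), (14, 7), (15, 0), (15, 3), (15, 4), (15, 7)]

Answer: 64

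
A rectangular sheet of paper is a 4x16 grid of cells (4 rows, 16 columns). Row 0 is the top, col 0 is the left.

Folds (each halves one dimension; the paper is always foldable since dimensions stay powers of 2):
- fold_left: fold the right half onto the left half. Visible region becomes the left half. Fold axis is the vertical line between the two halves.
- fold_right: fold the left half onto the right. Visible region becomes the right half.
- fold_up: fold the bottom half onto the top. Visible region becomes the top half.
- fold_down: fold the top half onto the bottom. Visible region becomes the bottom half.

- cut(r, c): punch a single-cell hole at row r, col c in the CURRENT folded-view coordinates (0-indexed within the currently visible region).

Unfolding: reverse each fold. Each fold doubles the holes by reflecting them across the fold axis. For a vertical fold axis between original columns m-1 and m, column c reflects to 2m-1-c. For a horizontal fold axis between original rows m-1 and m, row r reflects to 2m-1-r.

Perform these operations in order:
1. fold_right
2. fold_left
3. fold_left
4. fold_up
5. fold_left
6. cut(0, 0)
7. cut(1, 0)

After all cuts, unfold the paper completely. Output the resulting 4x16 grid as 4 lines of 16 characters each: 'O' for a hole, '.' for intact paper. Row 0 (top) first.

Answer: OOOOOOOOOOOOOOOO
OOOOOOOOOOOOOOOO
OOOOOOOOOOOOOOOO
OOOOOOOOOOOOOOOO

Derivation:
Op 1 fold_right: fold axis v@8; visible region now rows[0,4) x cols[8,16) = 4x8
Op 2 fold_left: fold axis v@12; visible region now rows[0,4) x cols[8,12) = 4x4
Op 3 fold_left: fold axis v@10; visible region now rows[0,4) x cols[8,10) = 4x2
Op 4 fold_up: fold axis h@2; visible region now rows[0,2) x cols[8,10) = 2x2
Op 5 fold_left: fold axis v@9; visible region now rows[0,2) x cols[8,9) = 2x1
Op 6 cut(0, 0): punch at orig (0,8); cuts so far [(0, 8)]; region rows[0,2) x cols[8,9) = 2x1
Op 7 cut(1, 0): punch at orig (1,8); cuts so far [(0, 8), (1, 8)]; region rows[0,2) x cols[8,9) = 2x1
Unfold 1 (reflect across v@9): 4 holes -> [(0, 8), (0, 9), (1, 8), (1, 9)]
Unfold 2 (reflect across h@2): 8 holes -> [(0, 8), (0, 9), (1, 8), (1, 9), (2, 8), (2, 9), (3, 8), (3, 9)]
Unfold 3 (reflect across v@10): 16 holes -> [(0, 8), (0, 9), (0, 10), (0, 11), (1, 8), (1, 9), (1, 10), (1, 11), (2, 8), (2, 9), (2, 10), (2, 11), (3, 8), (3, 9), (3, 10), (3, 11)]
Unfold 4 (reflect across v@12): 32 holes -> [(0, 8), (0, 9), (0, 10), (0, 11), (0, 12), (0, 13), (0, 14), (0, 15), (1, 8), (1, 9), (1, 10), (1, 11), (1, 12), (1, 13), (1, 14), (1, 15), (2, 8), (2, 9), (2, 10), (2, 11), (2, 12), (2, 13), (2, 14), (2, 15), (3, 8), (3, 9), (3, 10), (3, 11), (3, 12), (3, 13), (3, 14), (3, 15)]
Unfold 5 (reflect across v@8): 64 holes -> [(0, 0), (0, 1), (0, 2), (0, 3), (0, 4), (0, 5), (0, 6), (0, 7), (0, 8), (0, 9), (0, 10), (0, 11), (0, 12), (0, 13), (0, 14), (0, 15), (1, 0), (1, 1), (1, 2), (1, 3), (1, 4), (1, 5), (1, 6), (1, 7), (1, 8), (1, 9), (1, 10), (1, 11), (1, 12), (1, 13), (1, 14), (1, 15), (2, 0), (2, 1), (2, 2), (2, 3), (2, 4), (2, 5), (2, 6), (2, 7), (2, 8), (2, 9), (2, 10), (2, 11), (2, 12), (2, 13), (2, 14), (2, 15), (3, 0), (3, 1), (3, 2), (3, 3), (3, 4), (3, 5), (3, 6), (3, 7), (3, 8), (3, 9), (3, 10), (3, 11), (3, 12), (3, 13), (3, 14), (3, 15)]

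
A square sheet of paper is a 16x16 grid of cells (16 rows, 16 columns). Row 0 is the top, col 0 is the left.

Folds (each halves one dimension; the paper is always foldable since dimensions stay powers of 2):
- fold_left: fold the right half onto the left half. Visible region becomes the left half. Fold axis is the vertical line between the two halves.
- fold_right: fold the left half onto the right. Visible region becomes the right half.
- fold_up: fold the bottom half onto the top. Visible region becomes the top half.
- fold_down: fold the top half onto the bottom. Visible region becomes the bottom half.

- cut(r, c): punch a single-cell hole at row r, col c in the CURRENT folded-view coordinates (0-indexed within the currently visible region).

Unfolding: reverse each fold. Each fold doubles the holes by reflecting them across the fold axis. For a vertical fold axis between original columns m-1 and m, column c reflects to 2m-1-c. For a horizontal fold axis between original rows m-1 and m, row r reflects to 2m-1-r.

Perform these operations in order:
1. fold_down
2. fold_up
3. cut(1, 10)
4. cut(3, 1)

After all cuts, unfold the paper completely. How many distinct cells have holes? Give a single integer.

Answer: 8

Derivation:
Op 1 fold_down: fold axis h@8; visible region now rows[8,16) x cols[0,16) = 8x16
Op 2 fold_up: fold axis h@12; visible region now rows[8,12) x cols[0,16) = 4x16
Op 3 cut(1, 10): punch at orig (9,10); cuts so far [(9, 10)]; region rows[8,12) x cols[0,16) = 4x16
Op 4 cut(3, 1): punch at orig (11,1); cuts so far [(9, 10), (11, 1)]; region rows[8,12) x cols[0,16) = 4x16
Unfold 1 (reflect across h@12): 4 holes -> [(9, 10), (11, 1), (12, 1), (14, 10)]
Unfold 2 (reflect across h@8): 8 holes -> [(1, 10), (3, 1), (4, 1), (6, 10), (9, 10), (11, 1), (12, 1), (14, 10)]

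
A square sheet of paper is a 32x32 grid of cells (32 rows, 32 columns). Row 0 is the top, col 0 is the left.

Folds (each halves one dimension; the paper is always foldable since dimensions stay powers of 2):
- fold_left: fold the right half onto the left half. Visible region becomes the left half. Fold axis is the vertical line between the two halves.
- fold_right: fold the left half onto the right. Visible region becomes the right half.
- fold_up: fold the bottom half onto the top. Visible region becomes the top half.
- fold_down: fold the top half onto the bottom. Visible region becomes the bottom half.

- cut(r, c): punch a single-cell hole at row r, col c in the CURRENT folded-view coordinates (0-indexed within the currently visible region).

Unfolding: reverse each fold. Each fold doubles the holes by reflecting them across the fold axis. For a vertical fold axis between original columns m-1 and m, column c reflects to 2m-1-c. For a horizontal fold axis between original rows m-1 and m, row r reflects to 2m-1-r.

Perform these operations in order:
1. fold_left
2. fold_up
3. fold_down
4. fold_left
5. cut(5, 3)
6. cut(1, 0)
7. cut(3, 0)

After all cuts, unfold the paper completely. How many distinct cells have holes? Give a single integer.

Op 1 fold_left: fold axis v@16; visible region now rows[0,32) x cols[0,16) = 32x16
Op 2 fold_up: fold axis h@16; visible region now rows[0,16) x cols[0,16) = 16x16
Op 3 fold_down: fold axis h@8; visible region now rows[8,16) x cols[0,16) = 8x16
Op 4 fold_left: fold axis v@8; visible region now rows[8,16) x cols[0,8) = 8x8
Op 5 cut(5, 3): punch at orig (13,3); cuts so far [(13, 3)]; region rows[8,16) x cols[0,8) = 8x8
Op 6 cut(1, 0): punch at orig (9,0); cuts so far [(9, 0), (13, 3)]; region rows[8,16) x cols[0,8) = 8x8
Op 7 cut(3, 0): punch at orig (11,0); cuts so far [(9, 0), (11, 0), (13, 3)]; region rows[8,16) x cols[0,8) = 8x8
Unfold 1 (reflect across v@8): 6 holes -> [(9, 0), (9, 15), (11, 0), (11, 15), (13, 3), (13, 12)]
Unfold 2 (reflect across h@8): 12 holes -> [(2, 3), (2, 12), (4, 0), (4, 15), (6, 0), (6, 15), (9, 0), (9, 15), (11, 0), (11, 15), (13, 3), (13, 12)]
Unfold 3 (reflect across h@16): 24 holes -> [(2, 3), (2, 12), (4, 0), (4, 15), (6, 0), (6, 15), (9, 0), (9, 15), (11, 0), (11, 15), (13, 3), (13, 12), (18, 3), (18, 12), (20, 0), (20, 15), (22, 0), (22, 15), (25, 0), (25, 15), (27, 0), (27, 15), (29, 3), (29, 12)]
Unfold 4 (reflect across v@16): 48 holes -> [(2, 3), (2, 12), (2, 19), (2, 28), (4, 0), (4, 15), (4, 16), (4, 31), (6, 0), (6, 15), (6, 16), (6, 31), (9, 0), (9, 15), (9, 16), (9, 31), (11, 0), (11, 15), (11, 16), (11, 31), (13, 3), (13, 12), (13, 19), (13, 28), (18, 3), (18, 12), (18, 19), (18, 28), (20, 0), (20, 15), (20, 16), (20, 31), (22, 0), (22, 15), (22, 16), (22, 31), (25, 0), (25, 15), (25, 16), (25, 31), (27, 0), (27, 15), (27, 16), (27, 31), (29, 3), (29, 12), (29, 19), (29, 28)]

Answer: 48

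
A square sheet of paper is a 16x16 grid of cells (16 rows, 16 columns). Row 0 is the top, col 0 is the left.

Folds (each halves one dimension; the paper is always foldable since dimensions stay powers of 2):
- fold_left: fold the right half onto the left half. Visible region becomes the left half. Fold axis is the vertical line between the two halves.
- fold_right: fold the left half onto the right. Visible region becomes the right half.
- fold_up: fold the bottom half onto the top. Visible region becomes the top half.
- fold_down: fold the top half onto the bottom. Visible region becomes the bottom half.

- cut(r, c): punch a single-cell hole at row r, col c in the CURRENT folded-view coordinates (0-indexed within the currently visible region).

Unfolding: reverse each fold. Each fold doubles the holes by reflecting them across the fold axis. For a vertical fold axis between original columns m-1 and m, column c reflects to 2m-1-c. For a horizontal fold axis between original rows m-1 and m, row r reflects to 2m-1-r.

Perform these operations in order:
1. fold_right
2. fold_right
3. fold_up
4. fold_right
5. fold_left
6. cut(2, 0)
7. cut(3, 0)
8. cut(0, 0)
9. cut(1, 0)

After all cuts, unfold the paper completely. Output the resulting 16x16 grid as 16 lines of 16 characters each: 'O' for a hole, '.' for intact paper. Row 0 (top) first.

Answer: OOOOOOOOOOOOOOOO
OOOOOOOOOOOOOOOO
OOOOOOOOOOOOOOOO
OOOOOOOOOOOOOOOO
................
................
................
................
................
................
................
................
OOOOOOOOOOOOOOOO
OOOOOOOOOOOOOOOO
OOOOOOOOOOOOOOOO
OOOOOOOOOOOOOOOO

Derivation:
Op 1 fold_right: fold axis v@8; visible region now rows[0,16) x cols[8,16) = 16x8
Op 2 fold_right: fold axis v@12; visible region now rows[0,16) x cols[12,16) = 16x4
Op 3 fold_up: fold axis h@8; visible region now rows[0,8) x cols[12,16) = 8x4
Op 4 fold_right: fold axis v@14; visible region now rows[0,8) x cols[14,16) = 8x2
Op 5 fold_left: fold axis v@15; visible region now rows[0,8) x cols[14,15) = 8x1
Op 6 cut(2, 0): punch at orig (2,14); cuts so far [(2, 14)]; region rows[0,8) x cols[14,15) = 8x1
Op 7 cut(3, 0): punch at orig (3,14); cuts so far [(2, 14), (3, 14)]; region rows[0,8) x cols[14,15) = 8x1
Op 8 cut(0, 0): punch at orig (0,14); cuts so far [(0, 14), (2, 14), (3, 14)]; region rows[0,8) x cols[14,15) = 8x1
Op 9 cut(1, 0): punch at orig (1,14); cuts so far [(0, 14), (1, 14), (2, 14), (3, 14)]; region rows[0,8) x cols[14,15) = 8x1
Unfold 1 (reflect across v@15): 8 holes -> [(0, 14), (0, 15), (1, 14), (1, 15), (2, 14), (2, 15), (3, 14), (3, 15)]
Unfold 2 (reflect across v@14): 16 holes -> [(0, 12), (0, 13), (0, 14), (0, 15), (1, 12), (1, 13), (1, 14), (1, 15), (2, 12), (2, 13), (2, 14), (2, 15), (3, 12), (3, 13), (3, 14), (3, 15)]
Unfold 3 (reflect across h@8): 32 holes -> [(0, 12), (0, 13), (0, 14), (0, 15), (1, 12), (1, 13), (1, 14), (1, 15), (2, 12), (2, 13), (2, 14), (2, 15), (3, 12), (3, 13), (3, 14), (3, 15), (12, 12), (12, 13), (12, 14), (12, 15), (13, 12), (13, 13), (13, 14), (13, 15), (14, 12), (14, 13), (14, 14), (14, 15), (15, 12), (15, 13), (15, 14), (15, 15)]
Unfold 4 (reflect across v@12): 64 holes -> [(0, 8), (0, 9), (0, 10), (0, 11), (0, 12), (0, 13), (0, 14), (0, 15), (1, 8), (1, 9), (1, 10), (1, 11), (1, 12), (1, 13), (1, 14), (1, 15), (2, 8), (2, 9), (2, 10), (2, 11), (2, 12), (2, 13), (2, 14), (2, 15), (3, 8), (3, 9), (3, 10), (3, 11), (3, 12), (3, 13), (3, 14), (3, 15), (12, 8), (12, 9), (12, 10), (12, 11), (12, 12), (12, 13), (12, 14), (12, 15), (13, 8), (13, 9), (13, 10), (13, 11), (13, 12), (13, 13), (13, 14), (13, 15), (14, 8), (14, 9), (14, 10), (14, 11), (14, 12), (14, 13), (14, 14), (14, 15), (15, 8), (15, 9), (15, 10), (15, 11), (15, 12), (15, 13), (15, 14), (15, 15)]
Unfold 5 (reflect across v@8): 128 holes -> [(0, 0), (0, 1), (0, 2), (0, 3), (0, 4), (0, 5), (0, 6), (0, 7), (0, 8), (0, 9), (0, 10), (0, 11), (0, 12), (0, 13), (0, 14), (0, 15), (1, 0), (1, 1), (1, 2), (1, 3), (1, 4), (1, 5), (1, 6), (1, 7), (1, 8), (1, 9), (1, 10), (1, 11), (1, 12), (1, 13), (1, 14), (1, 15), (2, 0), (2, 1), (2, 2), (2, 3), (2, 4), (2, 5), (2, 6), (2, 7), (2, 8), (2, 9), (2, 10), (2, 11), (2, 12), (2, 13), (2, 14), (2, 15), (3, 0), (3, 1), (3, 2), (3, 3), (3, 4), (3, 5), (3, 6), (3, 7), (3, 8), (3, 9), (3, 10), (3, 11), (3, 12), (3, 13), (3, 14), (3, 15), (12, 0), (12, 1), (12, 2), (12, 3), (12, 4), (12, 5), (12, 6), (12, 7), (12, 8), (12, 9), (12, 10), (12, 11), (12, 12), (12, 13), (12, 14), (12, 15), (13, 0), (13, 1), (13, 2), (13, 3), (13, 4), (13, 5), (13, 6), (13, 7), (13, 8), (13, 9), (13, 10), (13, 11), (13, 12), (13, 13), (13, 14), (13, 15), (14, 0), (14, 1), (14, 2), (14, 3), (14, 4), (14, 5), (14, 6), (14, 7), (14, 8), (14, 9), (14, 10), (14, 11), (14, 12), (14, 13), (14, 14), (14, 15), (15, 0), (15, 1), (15, 2), (15, 3), (15, 4), (15, 5), (15, 6), (15, 7), (15, 8), (15, 9), (15, 10), (15, 11), (15, 12), (15, 13), (15, 14), (15, 15)]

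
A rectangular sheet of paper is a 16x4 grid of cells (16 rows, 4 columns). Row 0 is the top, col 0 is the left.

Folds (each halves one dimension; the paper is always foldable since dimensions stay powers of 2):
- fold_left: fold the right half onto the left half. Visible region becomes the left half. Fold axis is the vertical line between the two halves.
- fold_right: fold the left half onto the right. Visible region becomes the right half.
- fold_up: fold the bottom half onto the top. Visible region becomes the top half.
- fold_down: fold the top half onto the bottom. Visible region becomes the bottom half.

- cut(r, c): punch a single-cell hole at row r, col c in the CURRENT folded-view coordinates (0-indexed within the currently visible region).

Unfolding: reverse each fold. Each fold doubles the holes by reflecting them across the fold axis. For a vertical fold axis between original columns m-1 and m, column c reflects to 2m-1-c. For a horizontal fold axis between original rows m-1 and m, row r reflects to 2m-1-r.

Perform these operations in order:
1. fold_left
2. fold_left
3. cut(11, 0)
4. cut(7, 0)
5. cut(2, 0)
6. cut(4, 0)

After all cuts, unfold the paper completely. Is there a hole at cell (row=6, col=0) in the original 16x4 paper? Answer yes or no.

Answer: no

Derivation:
Op 1 fold_left: fold axis v@2; visible region now rows[0,16) x cols[0,2) = 16x2
Op 2 fold_left: fold axis v@1; visible region now rows[0,16) x cols[0,1) = 16x1
Op 3 cut(11, 0): punch at orig (11,0); cuts so far [(11, 0)]; region rows[0,16) x cols[0,1) = 16x1
Op 4 cut(7, 0): punch at orig (7,0); cuts so far [(7, 0), (11, 0)]; region rows[0,16) x cols[0,1) = 16x1
Op 5 cut(2, 0): punch at orig (2,0); cuts so far [(2, 0), (7, 0), (11, 0)]; region rows[0,16) x cols[0,1) = 16x1
Op 6 cut(4, 0): punch at orig (4,0); cuts so far [(2, 0), (4, 0), (7, 0), (11, 0)]; region rows[0,16) x cols[0,1) = 16x1
Unfold 1 (reflect across v@1): 8 holes -> [(2, 0), (2, 1), (4, 0), (4, 1), (7, 0), (7, 1), (11, 0), (11, 1)]
Unfold 2 (reflect across v@2): 16 holes -> [(2, 0), (2, 1), (2, 2), (2, 3), (4, 0), (4, 1), (4, 2), (4, 3), (7, 0), (7, 1), (7, 2), (7, 3), (11, 0), (11, 1), (11, 2), (11, 3)]
Holes: [(2, 0), (2, 1), (2, 2), (2, 3), (4, 0), (4, 1), (4, 2), (4, 3), (7, 0), (7, 1), (7, 2), (7, 3), (11, 0), (11, 1), (11, 2), (11, 3)]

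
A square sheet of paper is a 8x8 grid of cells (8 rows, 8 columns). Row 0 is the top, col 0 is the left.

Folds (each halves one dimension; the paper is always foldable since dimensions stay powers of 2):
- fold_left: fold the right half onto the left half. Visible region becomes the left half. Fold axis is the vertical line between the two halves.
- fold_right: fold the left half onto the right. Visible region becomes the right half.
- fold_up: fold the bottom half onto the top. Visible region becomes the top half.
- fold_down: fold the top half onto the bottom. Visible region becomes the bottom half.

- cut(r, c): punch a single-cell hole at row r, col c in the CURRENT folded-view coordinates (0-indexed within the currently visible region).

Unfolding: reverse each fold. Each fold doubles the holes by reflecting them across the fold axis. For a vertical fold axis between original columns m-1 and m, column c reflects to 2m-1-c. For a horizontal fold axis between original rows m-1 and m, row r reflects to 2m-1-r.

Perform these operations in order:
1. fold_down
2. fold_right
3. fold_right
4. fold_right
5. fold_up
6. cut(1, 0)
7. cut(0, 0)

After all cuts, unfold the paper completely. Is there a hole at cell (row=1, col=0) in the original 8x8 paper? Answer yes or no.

Op 1 fold_down: fold axis h@4; visible region now rows[4,8) x cols[0,8) = 4x8
Op 2 fold_right: fold axis v@4; visible region now rows[4,8) x cols[4,8) = 4x4
Op 3 fold_right: fold axis v@6; visible region now rows[4,8) x cols[6,8) = 4x2
Op 4 fold_right: fold axis v@7; visible region now rows[4,8) x cols[7,8) = 4x1
Op 5 fold_up: fold axis h@6; visible region now rows[4,6) x cols[7,8) = 2x1
Op 6 cut(1, 0): punch at orig (5,7); cuts so far [(5, 7)]; region rows[4,6) x cols[7,8) = 2x1
Op 7 cut(0, 0): punch at orig (4,7); cuts so far [(4, 7), (5, 7)]; region rows[4,6) x cols[7,8) = 2x1
Unfold 1 (reflect across h@6): 4 holes -> [(4, 7), (5, 7), (6, 7), (7, 7)]
Unfold 2 (reflect across v@7): 8 holes -> [(4, 6), (4, 7), (5, 6), (5, 7), (6, 6), (6, 7), (7, 6), (7, 7)]
Unfold 3 (reflect across v@6): 16 holes -> [(4, 4), (4, 5), (4, 6), (4, 7), (5, 4), (5, 5), (5, 6), (5, 7), (6, 4), (6, 5), (6, 6), (6, 7), (7, 4), (7, 5), (7, 6), (7, 7)]
Unfold 4 (reflect across v@4): 32 holes -> [(4, 0), (4, 1), (4, 2), (4, 3), (4, 4), (4, 5), (4, 6), (4, 7), (5, 0), (5, 1), (5, 2), (5, 3), (5, 4), (5, 5), (5, 6), (5, 7), (6, 0), (6, 1), (6, 2), (6, 3), (6, 4), (6, 5), (6, 6), (6, 7), (7, 0), (7, 1), (7, 2), (7, 3), (7, 4), (7, 5), (7, 6), (7, 7)]
Unfold 5 (reflect across h@4): 64 holes -> [(0, 0), (0, 1), (0, 2), (0, 3), (0, 4), (0, 5), (0, 6), (0, 7), (1, 0), (1, 1), (1, 2), (1, 3), (1, 4), (1, 5), (1, 6), (1, 7), (2, 0), (2, 1), (2, 2), (2, 3), (2, 4), (2, 5), (2, 6), (2, 7), (3, 0), (3, 1), (3, 2), (3, 3), (3, 4), (3, 5), (3, 6), (3, 7), (4, 0), (4, 1), (4, 2), (4, 3), (4, 4), (4, 5), (4, 6), (4, 7), (5, 0), (5, 1), (5, 2), (5, 3), (5, 4), (5, 5), (5, 6), (5, 7), (6, 0), (6, 1), (6, 2), (6, 3), (6, 4), (6, 5), (6, 6), (6, 7), (7, 0), (7, 1), (7, 2), (7, 3), (7, 4), (7, 5), (7, 6), (7, 7)]
Holes: [(0, 0), (0, 1), (0, 2), (0, 3), (0, 4), (0, 5), (0, 6), (0, 7), (1, 0), (1, 1), (1, 2), (1, 3), (1, 4), (1, 5), (1, 6), (1, 7), (2, 0), (2, 1), (2, 2), (2, 3), (2, 4), (2, 5), (2, 6), (2, 7), (3, 0), (3, 1), (3, 2), (3, 3), (3, 4), (3, 5), (3, 6), (3, 7), (4, 0), (4, 1), (4, 2), (4, 3), (4, 4), (4, 5), (4, 6), (4, 7), (5, 0), (5, 1), (5, 2), (5, 3), (5, 4), (5, 5), (5, 6), (5, 7), (6, 0), (6, 1), (6, 2), (6, 3), (6, 4), (6, 5), (6, 6), (6, 7), (7, 0), (7, 1), (7, 2), (7, 3), (7, 4), (7, 5), (7, 6), (7, 7)]

Answer: yes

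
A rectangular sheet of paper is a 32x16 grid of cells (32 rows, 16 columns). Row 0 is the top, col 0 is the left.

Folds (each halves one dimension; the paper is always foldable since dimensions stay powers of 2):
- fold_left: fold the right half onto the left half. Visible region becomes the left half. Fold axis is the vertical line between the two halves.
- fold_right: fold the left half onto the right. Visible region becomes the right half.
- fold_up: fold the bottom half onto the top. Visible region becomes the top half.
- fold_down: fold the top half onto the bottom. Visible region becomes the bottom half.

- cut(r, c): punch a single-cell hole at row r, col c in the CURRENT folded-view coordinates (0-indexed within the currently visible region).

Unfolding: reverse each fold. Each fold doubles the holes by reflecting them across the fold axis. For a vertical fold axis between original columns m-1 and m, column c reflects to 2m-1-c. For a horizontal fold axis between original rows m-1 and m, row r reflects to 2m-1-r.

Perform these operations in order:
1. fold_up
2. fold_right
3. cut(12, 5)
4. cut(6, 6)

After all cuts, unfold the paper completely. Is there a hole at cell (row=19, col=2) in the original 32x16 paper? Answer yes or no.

Answer: yes

Derivation:
Op 1 fold_up: fold axis h@16; visible region now rows[0,16) x cols[0,16) = 16x16
Op 2 fold_right: fold axis v@8; visible region now rows[0,16) x cols[8,16) = 16x8
Op 3 cut(12, 5): punch at orig (12,13); cuts so far [(12, 13)]; region rows[0,16) x cols[8,16) = 16x8
Op 4 cut(6, 6): punch at orig (6,14); cuts so far [(6, 14), (12, 13)]; region rows[0,16) x cols[8,16) = 16x8
Unfold 1 (reflect across v@8): 4 holes -> [(6, 1), (6, 14), (12, 2), (12, 13)]
Unfold 2 (reflect across h@16): 8 holes -> [(6, 1), (6, 14), (12, 2), (12, 13), (19, 2), (19, 13), (25, 1), (25, 14)]
Holes: [(6, 1), (6, 14), (12, 2), (12, 13), (19, 2), (19, 13), (25, 1), (25, 14)]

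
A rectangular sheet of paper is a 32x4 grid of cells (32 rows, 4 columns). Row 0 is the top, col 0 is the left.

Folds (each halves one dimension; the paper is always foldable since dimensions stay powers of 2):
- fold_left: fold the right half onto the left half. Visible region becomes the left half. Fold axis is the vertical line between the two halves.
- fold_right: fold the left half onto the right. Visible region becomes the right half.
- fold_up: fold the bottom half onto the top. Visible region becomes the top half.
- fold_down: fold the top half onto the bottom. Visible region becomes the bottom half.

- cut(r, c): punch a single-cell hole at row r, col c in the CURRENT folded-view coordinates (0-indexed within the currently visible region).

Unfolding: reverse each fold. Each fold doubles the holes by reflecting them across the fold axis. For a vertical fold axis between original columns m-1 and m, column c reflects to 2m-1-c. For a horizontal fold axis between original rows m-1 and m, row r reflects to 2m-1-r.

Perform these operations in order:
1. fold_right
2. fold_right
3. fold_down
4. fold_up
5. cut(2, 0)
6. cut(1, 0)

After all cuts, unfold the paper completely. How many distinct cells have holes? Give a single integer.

Answer: 32

Derivation:
Op 1 fold_right: fold axis v@2; visible region now rows[0,32) x cols[2,4) = 32x2
Op 2 fold_right: fold axis v@3; visible region now rows[0,32) x cols[3,4) = 32x1
Op 3 fold_down: fold axis h@16; visible region now rows[16,32) x cols[3,4) = 16x1
Op 4 fold_up: fold axis h@24; visible region now rows[16,24) x cols[3,4) = 8x1
Op 5 cut(2, 0): punch at orig (18,3); cuts so far [(18, 3)]; region rows[16,24) x cols[3,4) = 8x1
Op 6 cut(1, 0): punch at orig (17,3); cuts so far [(17, 3), (18, 3)]; region rows[16,24) x cols[3,4) = 8x1
Unfold 1 (reflect across h@24): 4 holes -> [(17, 3), (18, 3), (29, 3), (30, 3)]
Unfold 2 (reflect across h@16): 8 holes -> [(1, 3), (2, 3), (13, 3), (14, 3), (17, 3), (18, 3), (29, 3), (30, 3)]
Unfold 3 (reflect across v@3): 16 holes -> [(1, 2), (1, 3), (2, 2), (2, 3), (13, 2), (13, 3), (14, 2), (14, 3), (17, 2), (17, 3), (18, 2), (18, 3), (29, 2), (29, 3), (30, 2), (30, 3)]
Unfold 4 (reflect across v@2): 32 holes -> [(1, 0), (1, 1), (1, 2), (1, 3), (2, 0), (2, 1), (2, 2), (2, 3), (13, 0), (13, 1), (13, 2), (13, 3), (14, 0), (14, 1), (14, 2), (14, 3), (17, 0), (17, 1), (17, 2), (17, 3), (18, 0), (18, 1), (18, 2), (18, 3), (29, 0), (29, 1), (29, 2), (29, 3), (30, 0), (30, 1), (30, 2), (30, 3)]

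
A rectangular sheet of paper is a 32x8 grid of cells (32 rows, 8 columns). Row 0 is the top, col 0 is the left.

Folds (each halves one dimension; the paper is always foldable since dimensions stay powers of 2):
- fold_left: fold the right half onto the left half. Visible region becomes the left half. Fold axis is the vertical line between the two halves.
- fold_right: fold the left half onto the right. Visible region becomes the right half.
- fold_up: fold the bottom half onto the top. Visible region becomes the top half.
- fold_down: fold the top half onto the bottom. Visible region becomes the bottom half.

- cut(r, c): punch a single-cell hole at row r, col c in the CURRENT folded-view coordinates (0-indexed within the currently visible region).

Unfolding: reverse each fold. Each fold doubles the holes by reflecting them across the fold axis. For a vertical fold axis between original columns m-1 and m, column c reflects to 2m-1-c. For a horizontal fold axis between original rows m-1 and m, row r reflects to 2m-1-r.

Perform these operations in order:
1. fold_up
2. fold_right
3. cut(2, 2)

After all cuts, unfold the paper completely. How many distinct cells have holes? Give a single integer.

Answer: 4

Derivation:
Op 1 fold_up: fold axis h@16; visible region now rows[0,16) x cols[0,8) = 16x8
Op 2 fold_right: fold axis v@4; visible region now rows[0,16) x cols[4,8) = 16x4
Op 3 cut(2, 2): punch at orig (2,6); cuts so far [(2, 6)]; region rows[0,16) x cols[4,8) = 16x4
Unfold 1 (reflect across v@4): 2 holes -> [(2, 1), (2, 6)]
Unfold 2 (reflect across h@16): 4 holes -> [(2, 1), (2, 6), (29, 1), (29, 6)]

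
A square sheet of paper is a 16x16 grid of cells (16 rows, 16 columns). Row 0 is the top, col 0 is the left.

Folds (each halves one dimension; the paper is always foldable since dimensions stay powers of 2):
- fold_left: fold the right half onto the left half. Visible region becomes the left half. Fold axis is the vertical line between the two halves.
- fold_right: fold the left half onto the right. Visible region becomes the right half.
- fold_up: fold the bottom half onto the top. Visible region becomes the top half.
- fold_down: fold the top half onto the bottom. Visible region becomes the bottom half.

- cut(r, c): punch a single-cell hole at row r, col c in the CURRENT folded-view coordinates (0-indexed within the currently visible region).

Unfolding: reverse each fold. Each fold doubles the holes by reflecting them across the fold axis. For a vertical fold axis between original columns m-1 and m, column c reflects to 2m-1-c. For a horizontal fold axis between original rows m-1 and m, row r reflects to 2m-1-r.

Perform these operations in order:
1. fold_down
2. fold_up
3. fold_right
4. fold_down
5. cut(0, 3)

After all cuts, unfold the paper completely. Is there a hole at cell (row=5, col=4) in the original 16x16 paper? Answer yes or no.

Answer: yes

Derivation:
Op 1 fold_down: fold axis h@8; visible region now rows[8,16) x cols[0,16) = 8x16
Op 2 fold_up: fold axis h@12; visible region now rows[8,12) x cols[0,16) = 4x16
Op 3 fold_right: fold axis v@8; visible region now rows[8,12) x cols[8,16) = 4x8
Op 4 fold_down: fold axis h@10; visible region now rows[10,12) x cols[8,16) = 2x8
Op 5 cut(0, 3): punch at orig (10,11); cuts so far [(10, 11)]; region rows[10,12) x cols[8,16) = 2x8
Unfold 1 (reflect across h@10): 2 holes -> [(9, 11), (10, 11)]
Unfold 2 (reflect across v@8): 4 holes -> [(9, 4), (9, 11), (10, 4), (10, 11)]
Unfold 3 (reflect across h@12): 8 holes -> [(9, 4), (9, 11), (10, 4), (10, 11), (13, 4), (13, 11), (14, 4), (14, 11)]
Unfold 4 (reflect across h@8): 16 holes -> [(1, 4), (1, 11), (2, 4), (2, 11), (5, 4), (5, 11), (6, 4), (6, 11), (9, 4), (9, 11), (10, 4), (10, 11), (13, 4), (13, 11), (14, 4), (14, 11)]
Holes: [(1, 4), (1, 11), (2, 4), (2, 11), (5, 4), (5, 11), (6, 4), (6, 11), (9, 4), (9, 11), (10, 4), (10, 11), (13, 4), (13, 11), (14, 4), (14, 11)]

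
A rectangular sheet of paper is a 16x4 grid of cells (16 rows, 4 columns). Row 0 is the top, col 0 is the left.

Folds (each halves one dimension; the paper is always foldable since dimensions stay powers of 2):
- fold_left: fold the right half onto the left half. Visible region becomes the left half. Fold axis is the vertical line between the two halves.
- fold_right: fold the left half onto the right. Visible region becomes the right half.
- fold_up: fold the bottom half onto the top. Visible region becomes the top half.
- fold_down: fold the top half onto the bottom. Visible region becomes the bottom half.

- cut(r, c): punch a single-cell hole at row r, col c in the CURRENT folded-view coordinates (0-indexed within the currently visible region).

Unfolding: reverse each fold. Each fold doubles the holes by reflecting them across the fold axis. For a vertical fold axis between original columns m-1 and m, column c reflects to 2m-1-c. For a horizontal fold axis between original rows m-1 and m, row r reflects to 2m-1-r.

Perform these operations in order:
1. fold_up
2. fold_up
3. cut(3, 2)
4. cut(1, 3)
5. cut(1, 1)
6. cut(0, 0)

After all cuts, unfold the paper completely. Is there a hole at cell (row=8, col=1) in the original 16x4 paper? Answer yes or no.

Answer: no

Derivation:
Op 1 fold_up: fold axis h@8; visible region now rows[0,8) x cols[0,4) = 8x4
Op 2 fold_up: fold axis h@4; visible region now rows[0,4) x cols[0,4) = 4x4
Op 3 cut(3, 2): punch at orig (3,2); cuts so far [(3, 2)]; region rows[0,4) x cols[0,4) = 4x4
Op 4 cut(1, 3): punch at orig (1,3); cuts so far [(1, 3), (3, 2)]; region rows[0,4) x cols[0,4) = 4x4
Op 5 cut(1, 1): punch at orig (1,1); cuts so far [(1, 1), (1, 3), (3, 2)]; region rows[0,4) x cols[0,4) = 4x4
Op 6 cut(0, 0): punch at orig (0,0); cuts so far [(0, 0), (1, 1), (1, 3), (3, 2)]; region rows[0,4) x cols[0,4) = 4x4
Unfold 1 (reflect across h@4): 8 holes -> [(0, 0), (1, 1), (1, 3), (3, 2), (4, 2), (6, 1), (6, 3), (7, 0)]
Unfold 2 (reflect across h@8): 16 holes -> [(0, 0), (1, 1), (1, 3), (3, 2), (4, 2), (6, 1), (6, 3), (7, 0), (8, 0), (9, 1), (9, 3), (11, 2), (12, 2), (14, 1), (14, 3), (15, 0)]
Holes: [(0, 0), (1, 1), (1, 3), (3, 2), (4, 2), (6, 1), (6, 3), (7, 0), (8, 0), (9, 1), (9, 3), (11, 2), (12, 2), (14, 1), (14, 3), (15, 0)]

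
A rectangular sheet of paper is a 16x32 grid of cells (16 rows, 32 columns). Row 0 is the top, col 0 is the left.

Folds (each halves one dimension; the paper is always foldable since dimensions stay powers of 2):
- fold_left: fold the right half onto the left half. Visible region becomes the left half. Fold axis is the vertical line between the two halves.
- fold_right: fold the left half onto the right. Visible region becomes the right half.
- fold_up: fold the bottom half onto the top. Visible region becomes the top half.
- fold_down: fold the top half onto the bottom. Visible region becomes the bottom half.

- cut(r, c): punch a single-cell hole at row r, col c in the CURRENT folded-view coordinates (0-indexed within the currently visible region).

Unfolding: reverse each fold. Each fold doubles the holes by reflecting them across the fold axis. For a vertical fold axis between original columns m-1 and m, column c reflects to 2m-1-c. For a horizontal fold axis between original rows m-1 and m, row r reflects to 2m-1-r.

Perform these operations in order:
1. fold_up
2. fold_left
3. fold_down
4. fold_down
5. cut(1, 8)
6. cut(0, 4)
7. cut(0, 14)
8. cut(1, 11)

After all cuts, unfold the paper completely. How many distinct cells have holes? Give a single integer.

Op 1 fold_up: fold axis h@8; visible region now rows[0,8) x cols[0,32) = 8x32
Op 2 fold_left: fold axis v@16; visible region now rows[0,8) x cols[0,16) = 8x16
Op 3 fold_down: fold axis h@4; visible region now rows[4,8) x cols[0,16) = 4x16
Op 4 fold_down: fold axis h@6; visible region now rows[6,8) x cols[0,16) = 2x16
Op 5 cut(1, 8): punch at orig (7,8); cuts so far [(7, 8)]; region rows[6,8) x cols[0,16) = 2x16
Op 6 cut(0, 4): punch at orig (6,4); cuts so far [(6, 4), (7, 8)]; region rows[6,8) x cols[0,16) = 2x16
Op 7 cut(0, 14): punch at orig (6,14); cuts so far [(6, 4), (6, 14), (7, 8)]; region rows[6,8) x cols[0,16) = 2x16
Op 8 cut(1, 11): punch at orig (7,11); cuts so far [(6, 4), (6, 14), (7, 8), (7, 11)]; region rows[6,8) x cols[0,16) = 2x16
Unfold 1 (reflect across h@6): 8 holes -> [(4, 8), (4, 11), (5, 4), (5, 14), (6, 4), (6, 14), (7, 8), (7, 11)]
Unfold 2 (reflect across h@4): 16 holes -> [(0, 8), (0, 11), (1, 4), (1, 14), (2, 4), (2, 14), (3, 8), (3, 11), (4, 8), (4, 11), (5, 4), (5, 14), (6, 4), (6, 14), (7, 8), (7, 11)]
Unfold 3 (reflect across v@16): 32 holes -> [(0, 8), (0, 11), (0, 20), (0, 23), (1, 4), (1, 14), (1, 17), (1, 27), (2, 4), (2, 14), (2, 17), (2, 27), (3, 8), (3, 11), (3, 20), (3, 23), (4, 8), (4, 11), (4, 20), (4, 23), (5, 4), (5, 14), (5, 17), (5, 27), (6, 4), (6, 14), (6, 17), (6, 27), (7, 8), (7, 11), (7, 20), (7, 23)]
Unfold 4 (reflect across h@8): 64 holes -> [(0, 8), (0, 11), (0, 20), (0, 23), (1, 4), (1, 14), (1, 17), (1, 27), (2, 4), (2, 14), (2, 17), (2, 27), (3, 8), (3, 11), (3, 20), (3, 23), (4, 8), (4, 11), (4, 20), (4, 23), (5, 4), (5, 14), (5, 17), (5, 27), (6, 4), (6, 14), (6, 17), (6, 27), (7, 8), (7, 11), (7, 20), (7, 23), (8, 8), (8, 11), (8, 20), (8, 23), (9, 4), (9, 14), (9, 17), (9, 27), (10, 4), (10, 14), (10, 17), (10, 27), (11, 8), (11, 11), (11, 20), (11, 23), (12, 8), (12, 11), (12, 20), (12, 23), (13, 4), (13, 14), (13, 17), (13, 27), (14, 4), (14, 14), (14, 17), (14, 27), (15, 8), (15, 11), (15, 20), (15, 23)]

Answer: 64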